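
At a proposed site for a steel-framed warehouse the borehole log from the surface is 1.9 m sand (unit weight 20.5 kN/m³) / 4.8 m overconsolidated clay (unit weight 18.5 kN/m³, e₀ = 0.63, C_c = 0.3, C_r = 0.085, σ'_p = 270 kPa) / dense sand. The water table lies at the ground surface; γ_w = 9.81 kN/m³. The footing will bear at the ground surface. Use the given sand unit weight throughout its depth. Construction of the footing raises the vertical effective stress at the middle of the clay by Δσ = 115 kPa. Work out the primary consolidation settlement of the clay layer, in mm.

S_c ≈ 145 mm

Mid-depth of clay below the ground surface: z = 1.9 + 4.8/2 = 4.3 m.
Total vertical stress at mid-clay: σ_v = 20.5×1.9 + 18.5×2.4 = 83.35 kPa.
Pore pressure: u = 9.81×(4.3 − 0) = 42.183 kPa.
Initial effective stress: σ'_0 = σ_v − u = 83.35 − 42.183 = 41.167 kPa.
Final effective stress: σ'_f = 41.167 + 115 = 156.17 kPa.
σ'_f = 156.17 ≤ σ'_p = 270 kPa, so the clay remains overconsolidated and only the recompression index applies:
S_c = C_r·H/(1+e₀)·log₁₀(σ'_f/σ'_0) = 0.085×4.8/1.63×log₁₀(156.17/41.167)
    = 0.25031 × 0.57905 = 0.1449 m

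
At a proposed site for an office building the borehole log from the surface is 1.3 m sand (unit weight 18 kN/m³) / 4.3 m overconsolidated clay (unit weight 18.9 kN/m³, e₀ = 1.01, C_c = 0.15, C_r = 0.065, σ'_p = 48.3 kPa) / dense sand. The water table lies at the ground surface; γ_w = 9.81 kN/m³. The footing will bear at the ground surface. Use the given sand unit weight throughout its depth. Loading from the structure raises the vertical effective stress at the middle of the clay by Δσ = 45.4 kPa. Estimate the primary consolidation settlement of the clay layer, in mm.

S_c ≈ 90.8 mm

Mid-depth of clay below the ground surface: z = 1.3 + 4.3/2 = 3.45 m.
Total vertical stress at mid-clay: σ_v = 18×1.3 + 18.9×2.15 = 64.035 kPa.
Pore pressure: u = 9.81×(3.45 − 0) = 33.845 kPa.
Initial effective stress: σ'_0 = σ_v − u = 64.035 − 33.845 = 30.19 kPa.
Final effective stress: σ'_f = 30.19 + 45.4 = 75.59 kPa.
σ'_f = 75.59 > σ'_p = 48.3 kPa, so the stress path crosses the preconsolidation pressure — recompression up to σ'_p, then virgin compression beyond:
S_c = H/(1+e₀)·[C_r·log₁₀(σ'_p/σ'_0) + C_c·log₁₀(σ'_f/σ'_p)]
    = 4.3/2.01 × [0.065×log₁₀(48.3/30.19) + 0.15×log₁₀(75.59/48.3)]
    = 2.1393 × [0.013265 + 0.029178] = 0.0908 m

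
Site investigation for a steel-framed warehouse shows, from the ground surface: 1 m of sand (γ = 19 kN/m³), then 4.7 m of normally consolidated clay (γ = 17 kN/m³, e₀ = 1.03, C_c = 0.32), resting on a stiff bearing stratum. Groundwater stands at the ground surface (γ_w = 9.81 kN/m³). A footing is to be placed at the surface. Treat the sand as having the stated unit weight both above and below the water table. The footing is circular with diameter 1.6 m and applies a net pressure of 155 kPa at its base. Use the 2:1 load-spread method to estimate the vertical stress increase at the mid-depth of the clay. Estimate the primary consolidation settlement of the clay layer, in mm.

Mid-depth of clay below the ground surface: z = 1 + 4.7/2 = 3.35 m.
Total vertical stress at mid-clay: σ_v = 19×1 + 17×2.35 = 58.95 kPa.
Pore pressure: u = 9.81×(3.35 − 0) = 32.864 kPa.
Initial effective stress: σ'_0 = σ_v − u = 58.95 − 32.864 = 26.086 kPa.
Stress increase at mid-clay by the 2:1 spreading method:
Δσ ≈ qD²/(D+z)² = 155×1.6²/(1.6+3.35)² = 16.194 kPa
Final effective stress: σ'_f = σ'_0 + Δσ = 26.086 + 16.194 = 42.28 kPa.
Normally consolidated clay, so the full stress increment lies on the virgin compression line:
S_c = C_c·H/(1+e₀)·log₁₀(σ'_f/σ'_0) = 0.32×4.7/(1+1.03)×log₁₀(42.28/26.086)
    = 0.74089 × 0.20973 = 0.1554 m

S_c ≈ 155 mm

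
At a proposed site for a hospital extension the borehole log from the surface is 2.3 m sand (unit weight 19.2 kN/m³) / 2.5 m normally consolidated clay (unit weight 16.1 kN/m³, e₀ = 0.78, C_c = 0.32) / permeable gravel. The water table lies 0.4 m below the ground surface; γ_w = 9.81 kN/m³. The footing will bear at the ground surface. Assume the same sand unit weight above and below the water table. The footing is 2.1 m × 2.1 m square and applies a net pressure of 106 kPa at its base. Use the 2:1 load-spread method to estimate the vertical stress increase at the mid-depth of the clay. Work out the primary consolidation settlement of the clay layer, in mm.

Mid-depth of clay below the ground surface: z = 2.3 + 2.5/2 = 3.55 m.
Total vertical stress at mid-clay: σ_v = 19.2×2.3 + 16.1×1.25 = 64.285 kPa.
Pore pressure: u = 9.81×(3.55 − 0.4) = 30.902 kPa.
Initial effective stress: σ'_0 = σ_v − u = 64.285 − 30.902 = 33.383 kPa.
Stress increase at mid-clay by the 2:1 spreading method:
Δσ = qBL/((B+z)(L+z)) = 106×2.1×2.1/((2.1+3.55)(2.1+3.55)) = 14.644 kPa
Final effective stress: σ'_f = σ'_0 + Δσ = 33.383 + 14.644 = 48.027 kPa.
Normally consolidated clay, so the full stress increment lies on the virgin compression line:
S_c = C_c·H/(1+e₀)·log₁₀(σ'_f/σ'_0) = 0.32×2.5/(1+0.78)×log₁₀(48.027/33.383)
    = 0.44944 × 0.15796 = 0.07099 m

S_c ≈ 71 mm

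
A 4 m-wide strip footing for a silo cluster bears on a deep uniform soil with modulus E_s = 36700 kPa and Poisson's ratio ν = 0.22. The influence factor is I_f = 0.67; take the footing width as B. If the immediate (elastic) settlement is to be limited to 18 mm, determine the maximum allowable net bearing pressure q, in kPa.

q ≈ 259 kPa

S_e = q·B·(1−ν²)/E_s · I_f  ⇒  q = S_e·E_s / (B·(1−ν²)·I_f).
q = 0.018 × 36700 / (4 × 0.9516 × 0.67) = 259 kPa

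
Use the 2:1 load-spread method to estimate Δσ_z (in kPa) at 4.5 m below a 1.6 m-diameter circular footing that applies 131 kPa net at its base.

Δσ_z ≈ 9.01 kPa

By the 2:1 method the load spreads at 1 horizontal : 2 vertical, so at depth z the loaded area has grown by z in each plan dimension:
Δσ ≈ qD²/(D+z)² = 131×1.6²/(1.6+4.5)² = 9.0126 kPa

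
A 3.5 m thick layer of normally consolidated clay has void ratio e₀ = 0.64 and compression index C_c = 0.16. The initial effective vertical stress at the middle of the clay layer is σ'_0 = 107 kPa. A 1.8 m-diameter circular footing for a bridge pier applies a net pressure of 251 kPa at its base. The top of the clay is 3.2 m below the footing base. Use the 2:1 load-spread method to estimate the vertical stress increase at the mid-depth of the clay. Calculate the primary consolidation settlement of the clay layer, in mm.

Mid-depth of clay below the footing base: z = 3.2 + 3.5/2 = 4.95 m.
Stress increase at mid-clay by the 2:1 spreading method:
Δσ ≈ qD²/(D+z)² = 251×1.8²/(1.8+4.95)² = 17.849 kPa
Final effective stress: σ'_f = σ'_0 + Δσ = 107 + 17.849 = 124.85 kPa.
Normally consolidated clay, so the full stress increment lies on the virgin compression line:
S_c = C_c·H/(1+e₀)·log₁₀(σ'_f/σ'_0) = 0.16×3.5/(1+0.64)×log₁₀(124.85/107)
    = 0.34146 × 0.067005 = 0.02288 m

S_c ≈ 22.9 mm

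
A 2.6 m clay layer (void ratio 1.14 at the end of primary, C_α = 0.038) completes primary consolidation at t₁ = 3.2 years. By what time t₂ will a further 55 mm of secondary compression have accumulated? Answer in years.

S_s = C_α·H/(1+e_p)·log₁₀(t₂/t₁) ⇒ log₁₀(t₂/t₁) = S_s·(1+e_p)/(C_α·H).
log₁₀(t₂/t₁) = 0.055 × (1+1.14) / (0.038×2.6) = 1.191
t₂ = t₁ × 10^1.191 = 3.2 × 15.53 = 49.71 years

t₂ ≈ 49.7 years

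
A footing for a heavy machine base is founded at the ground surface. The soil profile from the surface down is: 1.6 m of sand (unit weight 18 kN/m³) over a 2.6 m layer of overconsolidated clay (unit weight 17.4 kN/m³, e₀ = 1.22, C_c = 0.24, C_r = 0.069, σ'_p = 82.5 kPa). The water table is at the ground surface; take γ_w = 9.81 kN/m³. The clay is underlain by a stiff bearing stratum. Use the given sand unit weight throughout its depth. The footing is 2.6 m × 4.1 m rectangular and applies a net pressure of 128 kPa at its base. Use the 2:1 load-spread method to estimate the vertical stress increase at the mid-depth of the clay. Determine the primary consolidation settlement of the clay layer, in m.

S_c ≈ 0.0328 m

Mid-depth of clay below the ground surface: z = 1.6 + 2.6/2 = 2.9 m.
Total vertical stress at mid-clay: σ_v = 18×1.6 + 17.4×1.3 = 51.42 kPa.
Pore pressure: u = 9.81×(2.9 − 0) = 28.449 kPa.
Initial effective stress: σ'_0 = σ_v − u = 51.42 − 28.449 = 22.971 kPa.
Stress increase at mid-clay by the 2:1 spreading method:
Δσ = qBL/((B+z)(L+z)) = 128×2.6×4.1/((2.6+2.9)(4.1+2.9)) = 35.441 kPa
Final effective stress: σ'_f = 22.971 + 35.441 = 58.412 kPa.
σ'_f = 58.412 ≤ σ'_p = 82.5 kPa, so the clay remains overconsolidated and only the recompression index applies:
S_c = C_r·H/(1+e₀)·log₁₀(σ'_f/σ'_0) = 0.069×2.6/2.22×log₁₀(58.412/22.971)
    = 0.080813 × 0.40532 = 0.03276 m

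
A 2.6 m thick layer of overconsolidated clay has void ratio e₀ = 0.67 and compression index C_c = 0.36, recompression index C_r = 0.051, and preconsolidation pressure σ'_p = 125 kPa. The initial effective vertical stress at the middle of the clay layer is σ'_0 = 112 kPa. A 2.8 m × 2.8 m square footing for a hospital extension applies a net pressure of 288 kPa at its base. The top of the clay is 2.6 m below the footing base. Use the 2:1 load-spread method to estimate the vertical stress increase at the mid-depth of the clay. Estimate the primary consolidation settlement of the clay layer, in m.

Mid-depth of clay below the footing base: z = 2.6 + 2.6/2 = 3.9 m.
Stress increase at mid-clay by the 2:1 spreading method:
Δσ = qBL/((B+z)(L+z)) = 288×2.8×2.8/((2.8+3.9)(2.8+3.9)) = 50.299 kPa
Final effective stress: σ'_f = 112 + 50.299 = 162.3 kPa.
σ'_f = 162.3 > σ'_p = 125 kPa, so the stress path crosses the preconsolidation pressure — recompression up to σ'_p, then virgin compression beyond:
S_c = H/(1+e₀)·[C_r·log₁₀(σ'_p/σ'_0) + C_c·log₁₀(σ'_f/σ'_p)]
    = 2.6/1.67 × [0.051×log₁₀(125/112) + 0.36×log₁₀(162.3/125)]
    = 1.5569 × [0.0024323 + 0.040827] = 0.06735 m

S_c ≈ 0.0674 m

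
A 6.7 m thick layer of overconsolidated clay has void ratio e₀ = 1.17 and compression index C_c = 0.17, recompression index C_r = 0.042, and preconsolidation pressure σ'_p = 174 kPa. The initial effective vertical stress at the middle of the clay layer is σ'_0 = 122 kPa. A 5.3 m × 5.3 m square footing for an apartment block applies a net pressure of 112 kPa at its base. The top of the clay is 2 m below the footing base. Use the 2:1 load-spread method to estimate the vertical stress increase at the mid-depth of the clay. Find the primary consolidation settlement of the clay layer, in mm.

S_c ≈ 11.5 mm

Mid-depth of clay below the footing base: z = 2 + 6.7/2 = 5.35 m.
Stress increase at mid-clay by the 2:1 spreading method:
Δσ = qBL/((B+z)(L+z)) = 112×5.3×5.3/((5.3+5.35)(5.3+5.35)) = 27.738 kPa
Final effective stress: σ'_f = 122 + 27.738 = 149.74 kPa.
σ'_f = 149.74 ≤ σ'_p = 174 kPa, so the clay remains overconsolidated and only the recompression index applies:
S_c = C_r·H/(1+e₀)·log₁₀(σ'_f/σ'_0) = 0.042×6.7/2.17×log₁₀(149.74/122)
    = 0.12968 × 0.088978 = 0.01154 m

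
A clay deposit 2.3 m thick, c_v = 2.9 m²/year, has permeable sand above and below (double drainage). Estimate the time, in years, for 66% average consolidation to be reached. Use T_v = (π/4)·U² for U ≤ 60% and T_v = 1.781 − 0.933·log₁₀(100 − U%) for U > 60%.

Drainage path length: H_d = H/2 = 1.15 m (double drainage).
U > 60%: T_v = 1.781 − 0.933·log₁₀(100 − 66) = 0.35213.
t = T_v·H_d²/c_v = 0.35213×1.15²/2.9 = 0.1606 years.

t ≈ 0.161 years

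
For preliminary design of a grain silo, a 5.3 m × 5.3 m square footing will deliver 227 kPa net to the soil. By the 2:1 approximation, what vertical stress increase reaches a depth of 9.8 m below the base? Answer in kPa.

By the 2:1 method the load spreads at 1 horizontal : 2 vertical, so at depth z the loaded area has grown by z in each plan dimension:
Δσ = qBL/((B+z)(L+z)) = 227×5.3×5.3/((5.3+9.8)(5.3+9.8)) = 27.966 kPa

Δσ_z ≈ 28 kPa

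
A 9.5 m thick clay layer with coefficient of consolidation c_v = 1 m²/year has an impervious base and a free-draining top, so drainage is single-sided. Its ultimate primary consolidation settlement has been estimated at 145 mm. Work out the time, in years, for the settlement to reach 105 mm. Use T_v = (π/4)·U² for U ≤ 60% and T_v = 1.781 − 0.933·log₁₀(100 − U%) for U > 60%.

t ≈ 39.4 years

Drainage path length: H_d = H = 9.5 m (single drainage).
U = S(t)/S_ult = 105/145 = 0.7241.
U > 60%: T_v = 1.781 − 0.933·log₁₀(100 − 72.414) = 0.43683.
t = T_v·H_d²/c_v = 0.43683×9.5²/1 = 39.42 years.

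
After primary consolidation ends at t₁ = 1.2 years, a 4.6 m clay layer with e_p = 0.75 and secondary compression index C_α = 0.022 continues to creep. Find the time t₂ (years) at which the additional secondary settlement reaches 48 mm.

t₂ ≈ 8.11 years

S_s = C_α·H/(1+e_p)·log₁₀(t₂/t₁) ⇒ log₁₀(t₂/t₁) = S_s·(1+e_p)/(C_α·H).
log₁₀(t₂/t₁) = 0.048 × (1+0.75) / (0.022×4.6) = 0.83
t₂ = t₁ × 10^0.83 = 1.2 × 6.761 = 8.114 years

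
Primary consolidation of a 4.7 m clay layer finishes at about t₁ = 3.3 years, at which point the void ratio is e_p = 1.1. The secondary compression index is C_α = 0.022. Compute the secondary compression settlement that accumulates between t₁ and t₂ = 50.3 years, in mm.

Secondary compression: S_s = C_α·H/(1+e_p)·log₁₀(t₂/t₁)
S_s = 0.022×4.7/(1+1.1)×log₁₀(50.3/3.3)
    = 0.04924 × 1.183 = 0.05825 m

S_s ≈ 58.3 mm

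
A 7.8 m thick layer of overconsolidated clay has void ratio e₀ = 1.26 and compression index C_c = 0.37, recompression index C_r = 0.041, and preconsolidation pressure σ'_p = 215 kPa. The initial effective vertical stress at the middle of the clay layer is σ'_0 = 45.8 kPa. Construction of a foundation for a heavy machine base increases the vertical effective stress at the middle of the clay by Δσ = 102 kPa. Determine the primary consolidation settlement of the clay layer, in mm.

Final effective stress: σ'_f = 45.8 + 102 = 147.8 kPa.
σ'_f = 147.8 ≤ σ'_p = 215 kPa, so the clay remains overconsolidated and only the recompression index applies:
S_c = C_r·H/(1+e₀)·log₁₀(σ'_f/σ'_0) = 0.041×7.8/2.26×log₁₀(147.8/45.8)
    = 0.1415 × 0.50881 = 0.072 m

S_c ≈ 72 mm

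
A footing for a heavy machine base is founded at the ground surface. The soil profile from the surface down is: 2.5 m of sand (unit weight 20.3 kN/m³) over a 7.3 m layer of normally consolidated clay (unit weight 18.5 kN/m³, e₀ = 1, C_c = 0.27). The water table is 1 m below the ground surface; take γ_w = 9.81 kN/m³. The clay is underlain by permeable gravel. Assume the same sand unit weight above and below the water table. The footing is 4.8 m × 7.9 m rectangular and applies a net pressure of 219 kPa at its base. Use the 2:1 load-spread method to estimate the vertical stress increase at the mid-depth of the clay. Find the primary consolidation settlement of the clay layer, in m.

S_c ≈ 0.251 m

Mid-depth of clay below the ground surface: z = 2.5 + 7.3/2 = 6.15 m.
Total vertical stress at mid-clay: σ_v = 20.3×2.5 + 18.5×3.65 = 118.27 kPa.
Pore pressure: u = 9.81×(6.15 − 1) = 50.522 kPa.
Initial effective stress: σ'_0 = σ_v − u = 118.27 − 50.522 = 67.748 kPa.
Stress increase at mid-clay by the 2:1 spreading method:
Δσ = qBL/((B+z)(L+z)) = 219×4.8×7.9/((4.8+6.15)(7.9+6.15)) = 53.979 kPa
Final effective stress: σ'_f = σ'_0 + Δσ = 67.748 + 53.979 = 121.73 kPa.
Normally consolidated clay, so the full stress increment lies on the virgin compression line:
S_c = C_c·H/(1+e₀)·log₁₀(σ'_f/σ'_0) = 0.27×7.3/(1+1)×log₁₀(121.73/67.748)
    = 0.9855 × 0.2545 = 0.2508 m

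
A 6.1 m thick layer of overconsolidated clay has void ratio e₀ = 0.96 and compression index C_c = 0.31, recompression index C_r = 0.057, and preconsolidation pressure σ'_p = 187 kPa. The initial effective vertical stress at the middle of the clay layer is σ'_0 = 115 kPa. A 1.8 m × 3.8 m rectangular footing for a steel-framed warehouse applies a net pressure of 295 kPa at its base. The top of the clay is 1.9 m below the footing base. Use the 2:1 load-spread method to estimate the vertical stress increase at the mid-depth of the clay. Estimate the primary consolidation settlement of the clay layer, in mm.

Mid-depth of clay below the footing base: z = 1.9 + 6.1/2 = 4.95 m.
Stress increase at mid-clay by the 2:1 spreading method:
Δσ = qBL/((B+z)(L+z)) = 295×1.8×3.8/((1.8+4.95)(3.8+4.95)) = 34.164 kPa
Final effective stress: σ'_f = 115 + 34.164 = 149.16 kPa.
σ'_f = 149.16 ≤ σ'_p = 187 kPa, so the clay remains overconsolidated and only the recompression index applies:
S_c = C_r·H/(1+e₀)·log₁₀(σ'_f/σ'_0) = 0.057×6.1/1.96×log₁₀(149.16/115)
    = 0.1774 × 0.11295 = 0.02004 m

S_c ≈ 20 mm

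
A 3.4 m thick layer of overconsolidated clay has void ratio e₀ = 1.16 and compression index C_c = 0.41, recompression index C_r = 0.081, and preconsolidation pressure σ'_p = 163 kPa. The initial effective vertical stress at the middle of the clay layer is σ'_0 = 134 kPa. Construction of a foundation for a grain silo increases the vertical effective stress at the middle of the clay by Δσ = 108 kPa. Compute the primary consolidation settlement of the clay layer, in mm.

S_c ≈ 122 mm

Final effective stress: σ'_f = 134 + 108 = 242 kPa.
σ'_f = 242 > σ'_p = 163 kPa, so the stress path crosses the preconsolidation pressure — recompression up to σ'_p, then virgin compression beyond:
S_c = H/(1+e₀)·[C_r·log₁₀(σ'_p/σ'_0) + C_c·log₁₀(σ'_f/σ'_p)]
    = 3.4/2.16 × [0.081×log₁₀(163/134) + 0.41×log₁₀(242/163)]
    = 1.5741 × [0.0068917 + 0.070367] = 0.1216 m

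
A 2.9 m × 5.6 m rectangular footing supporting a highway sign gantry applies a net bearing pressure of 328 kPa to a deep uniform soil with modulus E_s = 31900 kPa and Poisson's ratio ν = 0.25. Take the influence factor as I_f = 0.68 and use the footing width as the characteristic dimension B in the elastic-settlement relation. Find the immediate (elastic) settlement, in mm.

S_e ≈ 19 mm

Immediate (elastic) settlement: S_e = q·B·(1−ν²)/E_s · I_f.
S_e = 328 × 2.9 × (1 − 0.25²) / 31900 × 0.68
    = 328 × 2.9 × 0.9375 / 31900 × 0.68
    = 0.01901 m = 19.01 mm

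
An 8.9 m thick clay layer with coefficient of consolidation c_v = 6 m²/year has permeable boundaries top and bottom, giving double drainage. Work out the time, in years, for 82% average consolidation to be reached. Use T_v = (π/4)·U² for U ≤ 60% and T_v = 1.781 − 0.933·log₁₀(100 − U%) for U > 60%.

Drainage path length: H_d = H/2 = 4.45 m (double drainage).
U > 60%: T_v = 1.781 − 0.933·log₁₀(100 − 82) = 0.60983.
t = T_v·H_d²/c_v = 0.60983×4.45²/6 = 2.013 years.

t ≈ 2.01 years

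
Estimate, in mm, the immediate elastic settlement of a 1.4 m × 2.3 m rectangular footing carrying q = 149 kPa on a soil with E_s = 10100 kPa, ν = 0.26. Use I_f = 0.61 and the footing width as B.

Immediate (elastic) settlement: S_e = q·B·(1−ν²)/E_s · I_f.
S_e = 149 × 1.4 × (1 − 0.26²) / 10100 × 0.61
    = 149 × 1.4 × 0.9324 / 10100 × 0.61
    = 0.01175 m = 11.75 mm

S_e ≈ 11.7 mm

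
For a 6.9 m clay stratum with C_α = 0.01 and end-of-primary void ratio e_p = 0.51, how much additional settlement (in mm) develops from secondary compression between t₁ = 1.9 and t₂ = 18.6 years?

S_s ≈ 45.3 mm

Secondary compression: S_s = C_α·H/(1+e_p)·log₁₀(t₂/t₁)
S_s = 0.01×6.9/(1+0.51)×log₁₀(18.6/1.9)
    = 0.0457 × 0.9908 = 0.04527 m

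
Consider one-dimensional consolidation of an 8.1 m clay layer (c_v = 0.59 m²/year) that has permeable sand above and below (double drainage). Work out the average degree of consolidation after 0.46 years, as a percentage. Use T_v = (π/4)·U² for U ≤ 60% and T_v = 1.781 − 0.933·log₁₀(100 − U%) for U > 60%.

Drainage path length: H_d = H/2 = 4.05 m (double drainage).
T_v = c_v·t/H_d² = 0.59×0.46/4.05² = 0.016546.
T_v = 0.016546 corresponds to the U ≤ 60% branch:
U = √(4T_v/π) = 0.1451

U ≈ 14.5 %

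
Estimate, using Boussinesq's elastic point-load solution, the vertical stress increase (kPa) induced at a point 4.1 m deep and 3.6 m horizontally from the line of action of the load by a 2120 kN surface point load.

Δσ_z ≈ 14.4 kPa

Boussinesq vertical stress below a point load on an elastic half-space:
Δσ_z = 3P/(2πz²) · [1 + (r/z)²]^(−5/2)
r/z = 3.6/4.1 = 0.87805; [1+(r/z)²]^(−5/2) = 0.23959.
Δσ_z = 3×2120/(2π×4.1²) × 0.23959 = 60.216 × 0.23959 = 14.43 kPa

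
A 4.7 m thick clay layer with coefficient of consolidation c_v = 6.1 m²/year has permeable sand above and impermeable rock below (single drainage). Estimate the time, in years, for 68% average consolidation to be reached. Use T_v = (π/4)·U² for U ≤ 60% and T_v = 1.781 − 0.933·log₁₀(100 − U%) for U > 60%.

t ≈ 1.36 years

Drainage path length: H_d = H = 4.7 m (single drainage).
U > 60%: T_v = 1.781 − 0.933·log₁₀(100 − 68) = 0.3767.
t = T_v·H_d²/c_v = 0.3767×4.7²/6.1 = 1.364 years.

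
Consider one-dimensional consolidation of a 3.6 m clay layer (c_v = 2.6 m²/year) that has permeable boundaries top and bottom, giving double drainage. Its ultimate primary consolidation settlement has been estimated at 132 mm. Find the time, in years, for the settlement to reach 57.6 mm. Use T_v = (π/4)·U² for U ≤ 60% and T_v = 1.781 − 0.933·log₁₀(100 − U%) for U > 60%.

t ≈ 0.186 years

Drainage path length: H_d = H/2 = 1.8 m (double drainage).
U = S(t)/S_ult = 57.6/132 = 0.4364.
U ≤ 60%: T_v = (π/4)·U² = (π/4)×0.43636² = 0.14955.
t = T_v·H_d²/c_v = 0.14955×1.8²/2.6 = 0.1864 years.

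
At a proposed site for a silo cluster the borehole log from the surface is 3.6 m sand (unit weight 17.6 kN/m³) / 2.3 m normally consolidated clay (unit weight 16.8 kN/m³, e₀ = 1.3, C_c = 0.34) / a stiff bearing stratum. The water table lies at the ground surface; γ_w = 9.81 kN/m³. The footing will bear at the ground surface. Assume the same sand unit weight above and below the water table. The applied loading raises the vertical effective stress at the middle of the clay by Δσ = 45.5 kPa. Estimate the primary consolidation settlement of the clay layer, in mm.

S_c ≈ 120 mm

Mid-depth of clay below the ground surface: z = 3.6 + 2.3/2 = 4.75 m.
Total vertical stress at mid-clay: σ_v = 17.6×3.6 + 16.8×1.15 = 82.68 kPa.
Pore pressure: u = 9.81×(4.75 − 0) = 46.598 kPa.
Initial effective stress: σ'_0 = σ_v − u = 82.68 − 46.598 = 36.082 kPa.
Final effective stress: σ'_f = σ'_0 + Δσ = 36.082 + 45.5 = 81.582 kPa.
Normally consolidated clay, so the full stress increment lies on the virgin compression line:
S_c = C_c·H/(1+e₀)·log₁₀(σ'_f/σ'_0) = 0.34×2.3/(1+1.3)×log₁₀(81.582/36.082)
    = 0.34 × 0.3543 = 0.1205 m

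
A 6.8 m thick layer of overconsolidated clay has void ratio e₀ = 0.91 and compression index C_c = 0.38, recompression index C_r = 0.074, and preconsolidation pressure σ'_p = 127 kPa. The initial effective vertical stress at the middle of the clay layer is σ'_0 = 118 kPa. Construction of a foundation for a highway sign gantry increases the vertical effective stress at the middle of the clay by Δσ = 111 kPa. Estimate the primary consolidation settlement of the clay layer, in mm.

Final effective stress: σ'_f = 118 + 111 = 229 kPa.
σ'_f = 229 > σ'_p = 127 kPa, so the stress path crosses the preconsolidation pressure — recompression up to σ'_p, then virgin compression beyond:
S_c = H/(1+e₀)·[C_r·log₁₀(σ'_p/σ'_0) + C_c·log₁₀(σ'_f/σ'_p)]
    = 6.8/1.91 × [0.074×log₁₀(127/118) + 0.38×log₁₀(229/127)]
    = 3.5602 × [0.0023622 + 0.097292] = 0.3548 m

S_c ≈ 355 mm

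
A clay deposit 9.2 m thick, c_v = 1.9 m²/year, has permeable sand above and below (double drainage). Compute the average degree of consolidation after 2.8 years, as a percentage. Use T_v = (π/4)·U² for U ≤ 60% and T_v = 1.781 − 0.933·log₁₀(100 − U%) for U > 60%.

U ≈ 56.6 %

Drainage path length: H_d = H/2 = 4.6 m (double drainage).
T_v = c_v·t/H_d² = 1.9×2.8/4.6² = 0.25142.
T_v = 0.25142 corresponds to the U ≤ 60% branch:
U = √(4T_v/π) = 0.5658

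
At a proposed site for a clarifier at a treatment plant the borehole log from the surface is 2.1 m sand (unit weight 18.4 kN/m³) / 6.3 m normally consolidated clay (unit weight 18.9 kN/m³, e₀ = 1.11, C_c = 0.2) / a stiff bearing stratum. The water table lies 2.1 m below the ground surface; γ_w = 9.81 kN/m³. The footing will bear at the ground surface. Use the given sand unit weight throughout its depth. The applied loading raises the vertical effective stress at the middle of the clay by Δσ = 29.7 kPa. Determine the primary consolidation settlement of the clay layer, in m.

S_c ≈ 0.0948 m

Mid-depth of clay below the ground surface: z = 2.1 + 6.3/2 = 5.25 m.
Total vertical stress at mid-clay: σ_v = 18.4×2.1 + 18.9×3.15 = 98.175 kPa.
Pore pressure: u = 9.81×(5.25 − 2.1) = 30.902 kPa.
Initial effective stress: σ'_0 = σ_v − u = 98.175 − 30.902 = 67.273 kPa.
Final effective stress: σ'_f = σ'_0 + Δσ = 67.273 + 29.7 = 96.973 kPa.
Normally consolidated clay, so the full stress increment lies on the virgin compression line:
S_c = C_c·H/(1+e₀)·log₁₀(σ'_f/σ'_0) = 0.2×6.3/(1+1.11)×log₁₀(96.973/67.273)
    = 0.59716 × 0.15881 = 0.09483 m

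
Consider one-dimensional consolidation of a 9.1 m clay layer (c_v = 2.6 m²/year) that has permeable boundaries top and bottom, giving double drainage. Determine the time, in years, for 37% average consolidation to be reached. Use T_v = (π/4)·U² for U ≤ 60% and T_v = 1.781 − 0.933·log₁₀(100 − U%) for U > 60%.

t ≈ 0.856 years

Drainage path length: H_d = H/2 = 4.55 m (double drainage).
U ≤ 60%: T_v = (π/4)·U² = (π/4)×0.37² = 0.10752.
t = T_v·H_d²/c_v = 0.10752×4.55²/2.6 = 0.8561 years.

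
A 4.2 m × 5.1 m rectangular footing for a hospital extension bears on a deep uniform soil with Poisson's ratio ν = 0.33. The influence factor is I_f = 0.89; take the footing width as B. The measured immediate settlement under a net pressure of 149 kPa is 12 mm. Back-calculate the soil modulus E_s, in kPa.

S_e = q·B·(1−ν²)/E_s · I_f  ⇒  E_s = q·B·(1−ν²)·I_f / S_e.
E_s = 149 × 4.2 × 0.8911 × 0.89 / 0.012 = 41360 kPa

E_s ≈ 41400 kPa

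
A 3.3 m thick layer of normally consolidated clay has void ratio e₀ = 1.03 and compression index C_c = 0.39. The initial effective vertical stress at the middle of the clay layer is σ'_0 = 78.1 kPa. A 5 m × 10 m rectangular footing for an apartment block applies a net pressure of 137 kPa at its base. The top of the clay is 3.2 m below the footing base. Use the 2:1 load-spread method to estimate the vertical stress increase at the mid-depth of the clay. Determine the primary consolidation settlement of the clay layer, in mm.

S_c ≈ 129 mm

Mid-depth of clay below the footing base: z = 3.2 + 3.3/2 = 4.85 m.
Stress increase at mid-clay by the 2:1 spreading method:
Δσ = qBL/((B+z)(L+z)) = 137×5×10/((5+4.85)(10+4.85)) = 46.83 kPa
Final effective stress: σ'_f = σ'_0 + Δσ = 78.1 + 46.83 = 124.93 kPa.
Normally consolidated clay, so the full stress increment lies on the virgin compression line:
S_c = C_c·H/(1+e₀)·log₁₀(σ'_f/σ'_0) = 0.39×3.3/(1+1.03)×log₁₀(124.93/78.1)
    = 0.63399 × 0.20402 = 0.1293 m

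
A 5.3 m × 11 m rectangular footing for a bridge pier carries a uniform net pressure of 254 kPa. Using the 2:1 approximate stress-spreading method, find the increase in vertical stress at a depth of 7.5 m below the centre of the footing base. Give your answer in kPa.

By the 2:1 method the load spreads at 1 horizontal : 2 vertical, so at depth z the loaded area has grown by z in each plan dimension:
Δσ = qBL/((B+z)(L+z)) = 254×5.3×11/((5.3+7.5)(11+7.5)) = 62.535 kPa

Δσ_z ≈ 62.5 kPa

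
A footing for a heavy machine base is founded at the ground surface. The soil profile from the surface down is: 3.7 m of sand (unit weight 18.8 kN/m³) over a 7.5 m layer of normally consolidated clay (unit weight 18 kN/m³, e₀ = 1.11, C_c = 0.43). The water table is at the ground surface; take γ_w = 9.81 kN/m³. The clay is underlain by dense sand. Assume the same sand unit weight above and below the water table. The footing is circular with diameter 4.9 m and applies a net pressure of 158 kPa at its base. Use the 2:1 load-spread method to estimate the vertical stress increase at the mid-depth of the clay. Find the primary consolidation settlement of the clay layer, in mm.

Mid-depth of clay below the ground surface: z = 3.7 + 7.5/2 = 7.45 m.
Total vertical stress at mid-clay: σ_v = 18.8×3.7 + 18×3.75 = 137.06 kPa.
Pore pressure: u = 9.81×(7.45 − 0) = 73.085 kPa.
Initial effective stress: σ'_0 = σ_v − u = 137.06 − 73.085 = 63.975 kPa.
Stress increase at mid-clay by the 2:1 spreading method:
Δσ ≈ qD²/(D+z)² = 158×4.9²/(4.9+7.45)² = 24.872 kPa
Final effective stress: σ'_f = σ'_0 + Δσ = 63.975 + 24.872 = 88.847 kPa.
Normally consolidated clay, so the full stress increment lies on the virgin compression line:
S_c = C_c·H/(1+e₀)·log₁₀(σ'_f/σ'_0) = 0.43×7.5/(1+1.11)×log₁₀(88.847/63.975)
    = 1.5284 × 0.14263 = 0.218 m

S_c ≈ 218 mm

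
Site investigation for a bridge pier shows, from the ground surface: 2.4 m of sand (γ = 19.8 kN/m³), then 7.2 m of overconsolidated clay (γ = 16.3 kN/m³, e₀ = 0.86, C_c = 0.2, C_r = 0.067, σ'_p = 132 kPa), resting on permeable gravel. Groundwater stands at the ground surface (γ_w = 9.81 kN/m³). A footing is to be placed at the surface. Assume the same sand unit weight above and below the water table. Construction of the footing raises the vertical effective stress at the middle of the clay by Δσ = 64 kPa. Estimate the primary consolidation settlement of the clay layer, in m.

S_c ≈ 0.0963 m

Mid-depth of clay below the ground surface: z = 2.4 + 7.2/2 = 6 m.
Total vertical stress at mid-clay: σ_v = 19.8×2.4 + 16.3×3.6 = 106.2 kPa.
Pore pressure: u = 9.81×(6 − 0) = 58.86 kPa.
Initial effective stress: σ'_0 = σ_v − u = 106.2 − 58.86 = 47.34 kPa.
Final effective stress: σ'_f = 47.34 + 64 = 111.34 kPa.
σ'_f = 111.34 ≤ σ'_p = 132 kPa, so the clay remains overconsolidated and only the recompression index applies:
S_c = C_r·H/(1+e₀)·log₁₀(σ'_f/σ'_0) = 0.067×7.2/1.86×log₁₀(111.34/47.34)
    = 0.25936 × 0.37142 = 0.09633 m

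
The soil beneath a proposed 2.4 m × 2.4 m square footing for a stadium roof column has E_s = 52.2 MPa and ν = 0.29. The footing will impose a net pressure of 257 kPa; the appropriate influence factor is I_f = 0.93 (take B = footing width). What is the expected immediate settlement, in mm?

S_e ≈ 10.1 mm

Immediate (elastic) settlement: S_e = q·B·(1−ν²)/E_s · I_f.
E_s = 52.2 MPa = 52200 kPa.
S_e = 257 × 2.4 × (1 − 0.29²) / 52200 × 0.93
    = 257 × 2.4 × 0.9159 / 52200 × 0.93
    = 0.01006 m = 10.06 mm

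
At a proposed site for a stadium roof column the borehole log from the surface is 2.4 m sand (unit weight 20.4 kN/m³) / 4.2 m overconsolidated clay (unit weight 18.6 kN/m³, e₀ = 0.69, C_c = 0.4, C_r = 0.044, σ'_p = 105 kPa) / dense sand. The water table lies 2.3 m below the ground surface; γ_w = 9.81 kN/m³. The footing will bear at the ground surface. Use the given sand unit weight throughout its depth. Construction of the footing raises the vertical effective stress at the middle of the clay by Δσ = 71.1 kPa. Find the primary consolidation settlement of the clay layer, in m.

S_c ≈ 0.138 m

Mid-depth of clay below the ground surface: z = 2.4 + 4.2/2 = 4.5 m.
Total vertical stress at mid-clay: σ_v = 20.4×2.4 + 18.6×2.1 = 88.02 kPa.
Pore pressure: u = 9.81×(4.5 − 2.3) = 21.582 kPa.
Initial effective stress: σ'_0 = σ_v − u = 88.02 − 21.582 = 66.438 kPa.
Final effective stress: σ'_f = 66.438 + 71.1 = 137.54 kPa.
σ'_f = 137.54 > σ'_p = 105 kPa, so the stress path crosses the preconsolidation pressure — recompression up to σ'_p, then virgin compression beyond:
S_c = H/(1+e₀)·[C_r·log₁₀(σ'_p/σ'_0) + C_c·log₁₀(σ'_f/σ'_p)]
    = 4.2/1.69 × [0.044×log₁₀(105/66.438) + 0.4×log₁₀(137.54/105)]
    = 2.4852 × [0.008746 + 0.046896] = 0.1383 m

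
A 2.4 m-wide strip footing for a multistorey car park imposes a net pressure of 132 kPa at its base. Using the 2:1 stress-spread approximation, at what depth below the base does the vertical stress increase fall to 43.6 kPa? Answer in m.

z ≈ 4.87 m

2:1 spreading — at depth z the loaded area has grown by z in each plan dimension:
qB/(B+z) = Δσ_z ⇒ z = qB/Δσ_z − B = 132×2.4/43.6 − 2.4 = 4.866 m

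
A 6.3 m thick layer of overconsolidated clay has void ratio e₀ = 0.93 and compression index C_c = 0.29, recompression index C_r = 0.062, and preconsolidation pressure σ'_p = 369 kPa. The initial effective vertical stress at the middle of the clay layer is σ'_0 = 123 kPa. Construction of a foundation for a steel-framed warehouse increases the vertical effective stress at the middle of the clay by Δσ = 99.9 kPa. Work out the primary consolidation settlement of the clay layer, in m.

S_c ≈ 0.0523 m

Final effective stress: σ'_f = 123 + 99.9 = 222.9 kPa.
σ'_f = 222.9 ≤ σ'_p = 369 kPa, so the clay remains overconsolidated and only the recompression index applies:
S_c = C_r·H/(1+e₀)·log₁₀(σ'_f/σ'_0) = 0.062×6.3/1.93×log₁₀(222.9/123)
    = 0.20238 × 0.2582 = 0.05225 m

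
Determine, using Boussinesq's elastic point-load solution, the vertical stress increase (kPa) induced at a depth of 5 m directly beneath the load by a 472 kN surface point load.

Δσ_z ≈ 9.01 kPa

Boussinesq vertical stress below a point load on an elastic half-space:
Δσ_z = 3P/(2πz²) · [1 + (r/z)²]^(−5/2)
r/z = 0/5 = 0; [1+(r/z)²]^(−5/2) = 1.
Δσ_z = 3×472/(2π×5²) × 1 = 9.0145 × 1 = 9.014 kPa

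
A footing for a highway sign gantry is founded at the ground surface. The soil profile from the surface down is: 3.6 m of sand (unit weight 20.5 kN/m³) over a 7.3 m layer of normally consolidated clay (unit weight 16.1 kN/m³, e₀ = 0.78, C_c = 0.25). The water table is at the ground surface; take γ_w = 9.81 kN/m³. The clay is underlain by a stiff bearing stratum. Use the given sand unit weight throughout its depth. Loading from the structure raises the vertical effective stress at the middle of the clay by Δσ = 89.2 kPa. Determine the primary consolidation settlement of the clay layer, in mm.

S_c ≈ 399 mm

Mid-depth of clay below the ground surface: z = 3.6 + 7.3/2 = 7.25 m.
Total vertical stress at mid-clay: σ_v = 20.5×3.6 + 16.1×3.65 = 132.56 kPa.
Pore pressure: u = 9.81×(7.25 − 0) = 71.123 kPa.
Initial effective stress: σ'_0 = σ_v − u = 132.56 − 71.123 = 61.437 kPa.
Final effective stress: σ'_f = σ'_0 + Δσ = 61.437 + 89.2 = 150.64 kPa.
Normally consolidated clay, so the full stress increment lies on the virgin compression line:
S_c = C_c·H/(1+e₀)·log₁₀(σ'_f/σ'_0) = 0.25×7.3/(1+0.78)×log₁₀(150.64/61.437)
    = 1.0253 × 0.38951 = 0.3994 m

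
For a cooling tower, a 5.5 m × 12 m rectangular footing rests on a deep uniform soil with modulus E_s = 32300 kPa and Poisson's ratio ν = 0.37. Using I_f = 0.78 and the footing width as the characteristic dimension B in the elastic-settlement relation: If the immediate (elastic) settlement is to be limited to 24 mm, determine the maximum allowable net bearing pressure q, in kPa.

q ≈ 209 kPa

S_e = q·B·(1−ν²)/E_s · I_f  ⇒  q = S_e·E_s / (B·(1−ν²)·I_f).
q = 0.024 × 32300 / (5.5 × 0.8631 × 0.78) = 209.4 kPa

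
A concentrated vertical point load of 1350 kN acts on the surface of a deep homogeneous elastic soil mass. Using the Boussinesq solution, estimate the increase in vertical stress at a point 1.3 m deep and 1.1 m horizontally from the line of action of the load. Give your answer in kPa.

Δσ_z ≈ 98.9 kPa

Boussinesq vertical stress below a point load on an elastic half-space:
Δσ_z = 3P/(2πz²) · [1 + (r/z)²]^(−5/2)
r/z = 1.1/1.3 = 0.84615; [1+(r/z)²]^(−5/2) = 0.25925.
Δσ_z = 3×1350/(2π×1.3²) × 0.25925 = 381.41 × 0.25925 = 98.88 kPa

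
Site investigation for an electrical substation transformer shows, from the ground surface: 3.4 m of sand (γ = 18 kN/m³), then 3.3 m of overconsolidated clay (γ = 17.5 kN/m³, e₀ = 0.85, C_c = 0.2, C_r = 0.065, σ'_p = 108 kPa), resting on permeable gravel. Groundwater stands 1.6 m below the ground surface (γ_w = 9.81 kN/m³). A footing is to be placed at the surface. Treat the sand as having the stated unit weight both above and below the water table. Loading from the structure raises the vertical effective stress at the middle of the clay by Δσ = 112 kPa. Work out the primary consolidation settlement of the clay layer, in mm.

S_c ≈ 102 mm

Mid-depth of clay below the ground surface: z = 3.4 + 3.3/2 = 5.05 m.
Total vertical stress at mid-clay: σ_v = 18×3.4 + 17.5×1.65 = 90.075 kPa.
Pore pressure: u = 9.81×(5.05 − 1.6) = 33.845 kPa.
Initial effective stress: σ'_0 = σ_v − u = 90.075 − 33.845 = 56.23 kPa.
Final effective stress: σ'_f = 56.23 + 112 = 168.23 kPa.
σ'_f = 168.23 > σ'_p = 108 kPa, so the stress path crosses the preconsolidation pressure — recompression up to σ'_p, then virgin compression beyond:
S_c = H/(1+e₀)·[C_r·log₁₀(σ'_p/σ'_0) + C_c·log₁₀(σ'_f/σ'_p)]
    = 3.3/1.85 × [0.065×log₁₀(108/56.23) + 0.2×log₁₀(168.23/108)]
    = 1.7838 × [0.018425 + 0.038496] = 0.1015 m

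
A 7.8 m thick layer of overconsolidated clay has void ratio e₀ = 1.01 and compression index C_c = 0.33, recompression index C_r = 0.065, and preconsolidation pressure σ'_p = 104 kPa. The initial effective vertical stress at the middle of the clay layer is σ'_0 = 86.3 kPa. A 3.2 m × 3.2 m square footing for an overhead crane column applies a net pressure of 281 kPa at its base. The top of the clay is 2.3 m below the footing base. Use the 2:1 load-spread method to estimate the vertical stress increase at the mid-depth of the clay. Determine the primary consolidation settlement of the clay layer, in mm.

S_c ≈ 94.7 mm

Mid-depth of clay below the footing base: z = 2.3 + 7.8/2 = 6.2 m.
Stress increase at mid-clay by the 2:1 spreading method:
Δσ = qBL/((B+z)(L+z)) = 281×3.2×3.2/((3.2+6.2)(3.2+6.2)) = 32.565 kPa
Final effective stress: σ'_f = 86.3 + 32.565 = 118.86 kPa.
σ'_f = 118.86 > σ'_p = 104 kPa, so the stress path crosses the preconsolidation pressure — recompression up to σ'_p, then virgin compression beyond:
S_c = H/(1+e₀)·[C_r·log₁₀(σ'_p/σ'_0) + C_c·log₁₀(σ'_f/σ'_p)]
    = 7.8/2.01 × [0.065×log₁₀(104/86.3) + 0.33×log₁₀(118.86/104)]
    = 3.8806 × [0.0052665 + 0.019141] = 0.09472 m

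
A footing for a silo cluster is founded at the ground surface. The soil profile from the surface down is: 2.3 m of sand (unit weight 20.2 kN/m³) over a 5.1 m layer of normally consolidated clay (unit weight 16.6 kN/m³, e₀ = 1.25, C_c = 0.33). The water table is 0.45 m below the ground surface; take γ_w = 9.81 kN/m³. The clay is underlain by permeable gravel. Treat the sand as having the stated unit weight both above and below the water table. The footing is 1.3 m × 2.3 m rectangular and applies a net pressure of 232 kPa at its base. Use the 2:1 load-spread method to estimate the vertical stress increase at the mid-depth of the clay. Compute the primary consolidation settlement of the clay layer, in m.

S_c ≈ 0.0965 m

Mid-depth of clay below the ground surface: z = 2.3 + 5.1/2 = 4.85 m.
Total vertical stress at mid-clay: σ_v = 20.2×2.3 + 16.6×2.55 = 88.79 kPa.
Pore pressure: u = 9.81×(4.85 − 0.45) = 43.164 kPa.
Initial effective stress: σ'_0 = σ_v − u = 88.79 − 43.164 = 45.626 kPa.
Stress increase at mid-clay by the 2:1 spreading method:
Δσ = qBL/((B+z)(L+z)) = 232×1.3×2.3/((1.3+4.85)(2.3+4.85)) = 15.775 kPa
Final effective stress: σ'_f = σ'_0 + Δσ = 45.626 + 15.775 = 61.401 kPa.
Normally consolidated clay, so the full stress increment lies on the virgin compression line:
S_c = C_c·H/(1+e₀)·log₁₀(σ'_f/σ'_0) = 0.33×5.1/(1+1.25)×log₁₀(61.401/45.626)
    = 0.748 × 0.12896 = 0.09646 m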